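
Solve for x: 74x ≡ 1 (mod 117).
68

gcd(74, 117) = 1, so the inverse exists.
Extended Euclidean algorithm on (117, 74):
117 = 1 × 74 + 43  ⟹  43 = (1)·117 + (-1)·74
74 = 1 × 43 + 31  ⟹  31 = (-1)·117 + (2)·74
43 = 1 × 31 + 12  ⟹  12 = (2)·117 + (-3)·74
31 = 2 × 12 + 7  ⟹  7 = (-5)·117 + (8)·74
12 = 1 × 7 + 5  ⟹  5 = (7)·117 + (-11)·74
7 = 1 × 5 + 2  ⟹  2 = (-12)·117 + (19)·74
5 = 2 × 2 + 1  ⟹  1 = (31)·117 + (-49)·74
So (-49)·74 ≡ 1 (mod 117), i.e. 74^(-1) ≡ -49 ≡ 68 (mod 117).
Check: 74 × 68 = 5032 ≡ 1 (mod 117)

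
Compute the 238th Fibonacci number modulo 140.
139

Matrix identity: Q^n = [[F_(n+1), F_n], [F_n, F_(n-1)]] with Q = [[1,1],[1,0]].
n = 238 = 11101110₂. Square-and-multiply, entries mod 140:
Q^1 = [[1,1],[1,0]]
Q^3 = (Q^1)²·Q = [[3,2],[2,1]]
Q^7 = (Q^3)²·Q = [[21,13],[13,8]]
Q^14 = (Q^7)² = [[50,97],[97,93]]
Q^29 = (Q^14)²·Q = [[20,9],[9,11]]
Q^59 = (Q^29)²·Q = [[60,61],[61,139]]
Q^119 = (Q^59)²·Q = [[0,41],[41,99]]
Q^238 = (Q^119)² = [[1,139],[139,2]]
F_238 mod 140 = Q^238[0][1] = 139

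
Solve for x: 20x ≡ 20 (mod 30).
x ≡ 1 (mod 3)

gcd(20, 30) = 10, which divides 20, so solutions exist.
Divide through by 10: 2x ≡ 2 (mod 3).
Find 2^(-1) mod 3 by the extended Euclidean algorithm:
3 = 1 × 2 + 1  ⟹  1 = (1)·3 + (-1)·2
So (-1)·2 ≡ 1 (mod 3), i.e. 2^(-1) ≡ -1 ≡ 2 (mod 3).
x ≡ 2 × 2 = 4 ≡ 1 (mod 3).
Check: 20 × 1 = 20 ≡ 20 (mod 30).
x ≡ 1 (mod 3), giving 10 solutions mod 30.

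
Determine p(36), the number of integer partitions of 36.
17977

p(n) counts ways to write n as a sum of positive integers (order ignored).
Euler's pentagonal recurrence: p(k) = p(k-1) + p(k-2) - p(k-5) - p(k-7) + p(k-12) + p(k-15) - ... (offsets j(3j∓1)/2, signs ++--, p(0)=1, p(<0)=0).
DP table for k = 0..35: p(0)=1, p(1)=1, p(2)=2, p(3)=3, p(4)=5, p(5)=7, p(6)=11, p(7)=15, p(8)=22, p(9)=30, p(10)=42, p(11)=56, p(12)=77, p(13)=101, p(14)=135, p(15)=176, p(16)=231, p(17)=297, p(18)=385, p(19)=490, p(20)=627, p(21)=792, p(22)=1002, p(23)=1255, p(24)=1575, p(25)=1958, p(26)=2436, p(27)=3010, p(28)=3718, p(29)=4565, p(30)=5604, p(31)=6842, p(32)=8349, p(33)=10143, p(34)=12310, p(35)=14883.
Final step: p(36) = p(35) + p(34) - p(31) - p(29) + p(24) + p(21) - p(14) - p(10) + p(1)
= 14883 + 12310 - 6842 - 4565 + 1575 + 792 - 135 - 42 + 1
= 17977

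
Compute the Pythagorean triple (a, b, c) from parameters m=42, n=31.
(803, 2604, 2725)

Euclid's formula: a = m² - n², b = 2mn, c = m² + n²
m = 42, n = 31
a = 42² - 31² = 1764 - 961 = 803
b = 2 × 42 × 31 = 2604
c = 42² + 31² = 1764 + 961 = 2725
Verification: 803² + 2604² = 644809 + 6780816 = 7425625 = 2725² ✓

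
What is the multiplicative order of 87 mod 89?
22

89 is prime, so ord(87) divides φ(89) = 88.
Divisors of 88: 1, 2, 4, 8, 11, 22, 44, 88.
Repeated squaring: 87^1 ≡ 87, 87^2 ≡ 4, 87^4 ≡ 16, 87^8 ≡ 78, 87^16 ≡ 32, 87^32 ≡ 45, 87^64 ≡ 67 (mod 89).
Test 87^d mod 89 for each divisor d in increasing order:
87^1 ≡ 87
87^2 ≡ 4
87^4 ≡ 16
87^8 ≡ 78
87^11 = 87^8·87^2·87^1 ≡ 88
87^22 = 87^16·87^4·87^2 ≡ 1  ← first divisor giving 1
The order is 22.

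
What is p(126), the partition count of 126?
3519222692

p(n) counts ways to write n as a sum of positive integers (order ignored).
Euler's pentagonal recurrence: p(k) = p(k-1) + p(k-2) - p(k-5) - p(k-7) + p(k-12) + p(k-15) - ... (offsets j(3j∓1)/2, signs ++--, p(0)=1, p(<0)=0).
DP table for k = 0..125: p(0)=1, p(1)=1, p(2)=2, p(3)=3, p(4)=5, p(5)=7, p(6)=11, p(7)=15, p(8)=22, p(9)=30, p(10)=42, p(11)=56, p(12)=77, p(13)=101, p(14)=135, p(15)=176, p(16)=231, p(17)=297, p(18)=385, p(19)=490, p(20)=627, p(21)=792, p(22)=1002, p(23)=1255, p(24)=1575, p(25)=1958, p(26)=2436, p(27)=3010, p(28)=3718, p(29)=4565, p(30)=5604, p(31)=6842, p(32)=8349, p(33)=10143, p(34)=12310, p(35)=14883, p(36)=17977, p(37)=21637, p(38)=26015, p(39)=31185, p(40)=37338, p(41)=44583, p(42)=53174, p(43)=63261, p(44)=75175, p(45)=89134, p(46)=105558, p(47)=124754, p(48)=147273, p(49)=173525, p(50)=204226, p(51)=239943, p(52)=281589, p(53)=329931, p(54)=386155, p(55)=451276, p(56)=526823, p(57)=614154, p(58)=715220, p(59)=831820, p(60)=966467, p(61)=1121505, p(62)=1300156, p(63)=1505499, p(64)=1741630, p(65)=2012558, p(66)=2323520, p(67)=2679689, p(68)=3087735, p(69)=3554345, p(70)=4087968, p(71)=4697205, p(72)=5392783, p(73)=6185689, p(74)=7089500, p(75)=8118264, p(76)=9289091, p(77)=10619863, p(78)=12132164, p(79)=13848650, p(80)=15796476, p(81)=18004327, p(82)=20506255, p(83)=23338469, p(84)=26543660, p(85)=30167357, p(86)=34262962, p(87)=38887673, p(88)=44108109, p(89)=49995925, p(90)=56634173, p(91)=64112359, p(92)=72533807, p(93)=82010177, p(94)=92669720, p(95)=104651419, p(96)=118114304, p(97)=133230930, p(98)=150198136, p(99)=169229875, p(100)=190569292, p(101)=214481126, p(102)=241265379, p(103)=271248950, p(104)=304801365, p(105)=342325709, p(106)=384276336, p(107)=431149389, p(108)=483502844, p(109)=541946240, p(110)=607163746, p(111)=679903203, p(112)=761002156, p(113)=851376628, p(114)=952050665, p(115)=1064144451, p(116)=1188908248, p(117)=1327710076, p(118)=1482074143, p(119)=1653668665, p(120)=1844349560, p(121)=2056148051, p(122)=2291320912, p(123)=2552338241, p(124)=2841940500, p(125)=3163127352.
Final step: p(126) = p(125) + p(124) - p(121) - p(119) + p(114) + p(111) - p(104) - p(100) + p(91) + p(86) - p(75) - p(69) + p(56) + p(49) - p(34) - p(26) + p(9) + p(0)
= 3163127352 + 2841940500 - 2056148051 - 1653668665 + 952050665 + 679903203 - 304801365 - 190569292 + 64112359 + 34262962 - 8118264 - 3554345 + 526823 + 173525 - 12310 - 2436 + 30 + 1
= 3519222692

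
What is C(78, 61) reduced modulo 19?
0

Using Lucas' theorem:
Write n=78 and k=61 in base 19:
n in base 19: [4, 2]
k in base 19: [3, 4]
C(78,61) mod 19 = ∏ C(n_i, k_i) mod 19
Digit binomials (mod 19): C(4,3) = 4; C(2,4) = 0 (k_i > n_i)
Product: 4 × 0 = 0 ≡ 0 (mod 19)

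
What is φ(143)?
120

143 = 11 × 13
φ(n) = n × ∏(1 - 1/p) for each prime p dividing n
φ(143) = 143 × (1 - 1/11) × (1 - 1/13) = 120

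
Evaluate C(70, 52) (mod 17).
8

Using Lucas' theorem:
Write n=70 and k=52 in base 17:
n in base 17: [4, 2]
k in base 17: [3, 1]
C(70,52) mod 17 = ∏ C(n_i, k_i) mod 17
Digit binomials (mod 17): C(4,3) = 4; C(2,1) = 2
Product: 4 × 2 = 8 ≡ 8 (mod 17)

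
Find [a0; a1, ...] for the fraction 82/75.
[1; 10, 1, 2, 2]

Euclidean algorithm steps:
82 = 1 × 75 + 7
75 = 10 × 7 + 5
7 = 1 × 5 + 2
5 = 2 × 2 + 1
2 = 2 × 1 + 0
Continued fraction: [1; 10, 1, 2, 2]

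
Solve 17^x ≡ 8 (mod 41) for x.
6

Baby-step giant-step with step n = ⌈√41⌉ = 7.
Baby steps 17^j mod 41 (j:value) for j=0..6: 0:1, 1:17, 2:2, 3:34, 4:4, 5:27, 6:8.
h = 8 is already in the table at j=6, so x = 6.
Check: 17^6 ≡ 8 (mod 41).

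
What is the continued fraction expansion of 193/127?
[1; 1, 1, 12, 5]

Euclidean algorithm steps:
193 = 1 × 127 + 66
127 = 1 × 66 + 61
66 = 1 × 61 + 5
61 = 12 × 5 + 1
5 = 5 × 1 + 0
Continued fraction: [1; 1, 1, 12, 5]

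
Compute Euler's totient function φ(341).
300

341 = 11 × 31
φ(n) = n × ∏(1 - 1/p) for each prime p dividing n
φ(341) = 341 × (1 - 1/11) × (1 - 1/31) = 300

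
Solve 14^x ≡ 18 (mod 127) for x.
26

Baby-step giant-step with step n = ⌈√127⌉ = 12.
Baby steps 14^j mod 127 (j:value) for j=0..11: 0:1, 1:14, 2:69, 3:77, 4:62, 5:106, 6:87, 7:75, 8:34, 9:95, 10:60, 11:78.
Giant-step multiplier: 14^(-12) ≡ 14^(126-12) = 14^114 ≡ 122 (mod 127).
Giant steps γ_i = 18·122^i mod 127: γ_0=18, γ_1=37, γ_2=69 (in table at j=2).
x = i·n + j = 2·12 + 2 = 26.
Check: 14^26 ≡ 18 (mod 127).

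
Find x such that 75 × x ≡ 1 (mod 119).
73

gcd(75, 119) = 1, so the inverse exists.
Extended Euclidean algorithm on (119, 75):
119 = 1 × 75 + 44  ⟹  44 = (1)·119 + (-1)·75
75 = 1 × 44 + 31  ⟹  31 = (-1)·119 + (2)·75
44 = 1 × 31 + 13  ⟹  13 = (2)·119 + (-3)·75
31 = 2 × 13 + 5  ⟹  5 = (-5)·119 + (8)·75
13 = 2 × 5 + 3  ⟹  3 = (12)·119 + (-19)·75
5 = 1 × 3 + 2  ⟹  2 = (-17)·119 + (27)·75
3 = 1 × 2 + 1  ⟹  1 = (29)·119 + (-46)·75
So (-46)·75 ≡ 1 (mod 119), i.e. 75^(-1) ≡ -46 ≡ 73 (mod 119).
Check: 75 × 73 = 5475 ≡ 1 (mod 119)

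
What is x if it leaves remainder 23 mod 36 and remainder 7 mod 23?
743

Using Chinese Remainder Theorem:
M = 36 × 23 = 828
M1 = 23, M2 = 36
y1 = 23^(-1) mod 36 = 11
y2 = 36^(-1) mod 23 = 16
x = (23×23×11 + 7×36×16) mod 828 = 743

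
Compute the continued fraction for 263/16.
[16; 2, 3, 2]

Euclidean algorithm steps:
263 = 16 × 16 + 7
16 = 2 × 7 + 2
7 = 3 × 2 + 1
2 = 2 × 1 + 0
Continued fraction: [16; 2, 3, 2]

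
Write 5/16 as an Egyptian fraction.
1/4 + 1/16

Greedy algorithm:
5/16: ceiling(16/5) = 4, use 1/4
1/16: ceiling(16/1) = 16, use 1/16
Result: 5/16 = 1/4 + 1/16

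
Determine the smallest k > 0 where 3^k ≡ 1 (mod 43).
42

43 is prime, so ord(3) divides φ(43) = 42.
Divisors of 42: 1, 2, 3, 6, 7, 14, 21, 42.
Repeated squaring: 3^1 ≡ 3, 3^2 ≡ 9, 3^4 ≡ 38, 3^8 ≡ 25, 3^16 ≡ 23, 3^32 ≡ 13 (mod 43).
Test 3^d mod 43 for each divisor d in increasing order:
3^1 ≡ 3
3^2 ≡ 9
3^3 = 3^2·3^1 ≡ 27
3^6 = 3^4·3^2 ≡ 41
3^7 = 3^4·3^2·3^1 ≡ 37
3^14 = 3^8·3^4·3^2 ≡ 36
3^21 = 3^16·3^4·3^1 ≡ 42
3^42 = 3^32·3^8·3^2 ≡ 1  ← first divisor giving 1
The order is 42.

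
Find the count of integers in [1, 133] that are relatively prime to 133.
108

133 = 7 × 19
φ(n) = n × ∏(1 - 1/p) for each prime p dividing n
φ(133) = 133 × (1 - 1/7) × (1 - 1/19) = 108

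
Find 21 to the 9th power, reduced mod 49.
0

Repeated squaring. Binary of 9 = 1001.
21^1 ≡ 21 (mod 49); 21^2 ≡ 0 (mod 49); 21^4 ≡ 0 (mod 49); 21^8 ≡ 0 (mod 49)
21^9 = 21^1 × 21^8 ≡ 0 (mod 49)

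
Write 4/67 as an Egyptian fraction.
1/17 + 1/1139

Greedy algorithm:
4/67: ceiling(67/4) = 17, use 1/17
1/1139: ceiling(1139/1) = 1139, use 1/1139
Result: 4/67 = 1/17 + 1/1139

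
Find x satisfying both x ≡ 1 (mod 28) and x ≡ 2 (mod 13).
197

Using Chinese Remainder Theorem:
M = 28 × 13 = 364
M1 = 13, M2 = 28
y1 = 13^(-1) mod 28 = 13
y2 = 28^(-1) mod 13 = 7
x = (1×13×13 + 2×28×7) mod 364 = 197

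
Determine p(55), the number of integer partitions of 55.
451276

p(n) counts ways to write n as a sum of positive integers (order ignored).
Euler's pentagonal recurrence: p(k) = p(k-1) + p(k-2) - p(k-5) - p(k-7) + p(k-12) + p(k-15) - ... (offsets j(3j∓1)/2, signs ++--, p(0)=1, p(<0)=0).
DP table for k = 0..54: p(0)=1, p(1)=1, p(2)=2, p(3)=3, p(4)=5, p(5)=7, p(6)=11, p(7)=15, p(8)=22, p(9)=30, p(10)=42, p(11)=56, p(12)=77, p(13)=101, p(14)=135, p(15)=176, p(16)=231, p(17)=297, p(18)=385, p(19)=490, p(20)=627, p(21)=792, p(22)=1002, p(23)=1255, p(24)=1575, p(25)=1958, p(26)=2436, p(27)=3010, p(28)=3718, p(29)=4565, p(30)=5604, p(31)=6842, p(32)=8349, p(33)=10143, p(34)=12310, p(35)=14883, p(36)=17977, p(37)=21637, p(38)=26015, p(39)=31185, p(40)=37338, p(41)=44583, p(42)=53174, p(43)=63261, p(44)=75175, p(45)=89134, p(46)=105558, p(47)=124754, p(48)=147273, p(49)=173525, p(50)=204226, p(51)=239943, p(52)=281589, p(53)=329931, p(54)=386155.
Final step: p(55) = p(54) + p(53) - p(50) - p(48) + p(43) + p(40) - p(33) - p(29) + p(20) + p(15) - p(4)
= 386155 + 329931 - 204226 - 147273 + 63261 + 37338 - 10143 - 4565 + 627 + 176 - 5
= 451276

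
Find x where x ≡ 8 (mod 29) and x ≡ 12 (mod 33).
936

Using Chinese Remainder Theorem:
M = 29 × 33 = 957
M1 = 33, M2 = 29
y1 = 33^(-1) mod 29 = 22
y2 = 29^(-1) mod 33 = 8
x = (8×33×22 + 12×29×8) mod 957 = 936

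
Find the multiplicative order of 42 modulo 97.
32

97 is prime, so ord(42) divides φ(97) = 96.
Divisors of 96: 1, 2, 3, 4, 6, 8, 12, 16, 24, 32, 48, 96.
Repeated squaring: 42^1 ≡ 42, 42^2 ≡ 18, 42^4 ≡ 33, 42^8 ≡ 22, 42^16 ≡ 96, 42^32 ≡ 1, 42^64 ≡ 1 (mod 97).
Test 42^d mod 97 for each divisor d in increasing order:
42^1 ≡ 42
42^2 ≡ 18
42^3 = 42^2·42^1 ≡ 77
42^4 ≡ 33
42^6 = 42^4·42^2 ≡ 12
42^8 ≡ 22
42^12 = 42^8·42^4 ≡ 47
42^16 ≡ 96
42^24 = 42^16·42^8 ≡ 75
42^32 ≡ 1  ← first divisor giving 1
The order is 32.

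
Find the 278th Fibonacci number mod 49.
1

Matrix identity: Q^n = [[F_(n+1), F_n], [F_n, F_(n-1)]] with Q = [[1,1],[1,0]].
n = 278 = 100010110₂. Square-and-multiply, entries mod 49:
Q^1 = [[1,1],[1,0]]
Q^2 = (Q^1)² = [[2,1],[1,1]]
Q^4 = (Q^2)² = [[5,3],[3,2]]
Q^8 = (Q^4)² = [[34,21],[21,13]]
Q^17 = (Q^8)²·Q = [[36,29],[29,7]]
Q^34 = (Q^17)² = [[30,22],[22,8]]
Q^69 = (Q^34)²·Q = [[15,12],[12,3]]
Q^139 = (Q^69)²·Q = [[46,26],[26,20]]
Q^278 = (Q^139)² = [[48,1],[1,47]]
F_278 mod 49 = Q^278[0][1] = 1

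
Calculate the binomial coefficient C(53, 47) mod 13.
0

Using Lucas' theorem:
Write n=53 and k=47 in base 13:
n in base 13: [4, 1]
k in base 13: [3, 8]
C(53,47) mod 13 = ∏ C(n_i, k_i) mod 13
Digit binomials (mod 13): C(4,3) = 4; C(1,8) = 0 (k_i > n_i)
Product: 4 × 0 = 0 ≡ 0 (mod 13)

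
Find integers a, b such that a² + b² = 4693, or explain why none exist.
38² + 57² (a=38, b=57)

Factorization: 4693 = 13 × 19^2
By Fermat: n is sum of two squares iff every prime p ≡ 3 (mod 4) appears to even power.
All primes ≡ 3 (mod 4) appear to even power.
Search a = 0, 1, 2, … for 4693 - a² a perfect square: first hit at a = 38: 4693 - 1444 = 3249 = 57².
4693 = 38² + 57² = 1444 + 3249 ✓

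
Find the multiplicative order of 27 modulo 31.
10

31 is prime, so ord(27) divides φ(31) = 30.
Divisors of 30: 1, 2, 3, 5, 6, 10, 15, 30.
Repeated squaring: 27^1 ≡ 27, 27^2 ≡ 16, 27^4 ≡ 8, 27^8 ≡ 2, 27^16 ≡ 4 (mod 31).
Test 27^d mod 31 for each divisor d in increasing order:
27^1 ≡ 27
27^2 ≡ 16
27^3 = 27^2·27^1 ≡ 29
27^5 = 27^4·27^1 ≡ 30
27^6 = 27^4·27^2 ≡ 4
27^10 = 27^8·27^2 ≡ 1  ← first divisor giving 1
The order is 10.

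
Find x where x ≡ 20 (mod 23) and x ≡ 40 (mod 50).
940

Using Chinese Remainder Theorem:
M = 23 × 50 = 1150
M1 = 50, M2 = 23
y1 = 50^(-1) mod 23 = 6
y2 = 23^(-1) mod 50 = 37
x = (20×50×6 + 40×23×37) mod 1150 = 940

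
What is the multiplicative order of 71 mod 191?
190

191 is prime, so ord(71) divides φ(191) = 190.
Divisors of 190: 1, 2, 5, 10, 19, 38, 95, 190.
Repeated squaring: 71^1 ≡ 71, 71^2 ≡ 75, 71^4 ≡ 86, 71^8 ≡ 138, 71^16 ≡ 135, 71^32 ≡ 80, 71^64 ≡ 97, 71^128 ≡ 50 (mod 191).
Test 71^d mod 191 for each divisor d in increasing order:
71^1 ≡ 71
71^2 ≡ 75
71^5 = 71^4·71^1 ≡ 185
71^10 = 71^8·71^2 ≡ 36
71^19 = 71^16·71^2·71^1 ≡ 142
71^38 = 71^32·71^4·71^2 ≡ 109
71^95 = 71^64·71^16·71^8·71^4·71^2·71^1 ≡ 190
71^190 = 71^128·71^32·71^16·71^8·71^4·71^2 ≡ 1  ← first divisor giving 1
The order is 190.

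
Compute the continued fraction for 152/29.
[5; 4, 7]

Euclidean algorithm steps:
152 = 5 × 29 + 7
29 = 4 × 7 + 1
7 = 7 × 1 + 0
Continued fraction: [5; 4, 7]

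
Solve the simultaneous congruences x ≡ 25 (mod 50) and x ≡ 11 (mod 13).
375

Using Chinese Remainder Theorem:
M = 50 × 13 = 650
M1 = 13, M2 = 50
y1 = 13^(-1) mod 50 = 27
y2 = 50^(-1) mod 13 = 6
x = (25×13×27 + 11×50×6) mod 650 = 375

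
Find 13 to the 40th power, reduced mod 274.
171

Repeated squaring. Binary of 40 = 101000.
13^1 ≡ 13 (mod 274); 13^2 ≡ 169 (mod 274); 13^4 ≡ 65 (mod 274); 13^8 ≡ 115 (mod 274); 13^16 ≡ 73 (mod 274); 13^32 ≡ 123 (mod 274)
13^40 = 13^8 × 13^32 ≡ 171 (mod 274)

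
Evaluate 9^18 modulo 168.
57

Repeated squaring. Binary of 18 = 10010.
9^1 ≡ 9 (mod 168); 9^2 ≡ 81 (mod 168); 9^4 ≡ 9 (mod 168); 9^8 ≡ 81 (mod 168); 9^16 ≡ 9 (mod 168)
9^18 = 9^2 × 9^16 ≡ 57 (mod 168)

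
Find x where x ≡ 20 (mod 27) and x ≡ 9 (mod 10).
209

Using Chinese Remainder Theorem:
M = 27 × 10 = 270
M1 = 10, M2 = 27
y1 = 10^(-1) mod 27 = 19
y2 = 27^(-1) mod 10 = 3
x = (20×10×19 + 9×27×3) mod 270 = 209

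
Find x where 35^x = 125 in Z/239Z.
104

Baby-step giant-step with step n = ⌈√239⌉ = 16.
Baby steps 35^j mod 239 (j:value) for j=0..15: 0:1, 1:35, 2:30, 3:94, 4:183, 5:191, 6:232, 7:233, 8:29, 9:59, 10:153, 11:97, 12:49, 13:42, 14:36, 15:65.
Giant-step multiplier: 35^(-16) ≡ 35^(238-16) = 35^222 ≡ 133 (mod 239).
Giant steps γ_i = 125·133^i mod 239: γ_0=125, γ_1=134, γ_2=136, γ_3=163, γ_4=169, γ_5=11, γ_6=29 (in table at j=8).
x = i·n + j = 6·16 + 8 = 104.
Check: 35^104 ≡ 125 (mod 239).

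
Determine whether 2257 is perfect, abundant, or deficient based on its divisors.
deficient

Proper divisors of 2257: sum = 1 + 37 + 61 = 99
Since 99 < 2257, 2257 is deficient.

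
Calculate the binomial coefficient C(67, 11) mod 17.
16

Using Lucas' theorem:
Write n=67 and k=11 in base 17:
n in base 17: [3, 16]
k in base 17: [0, 11]
C(67,11) mod 17 = ∏ C(n_i, k_i) mod 17
Digit binomials (mod 17): C(3,0) = 1; C(16,11) = 4368 ≡ 16
Product: 1 × 16 = 16 ≡ 16 (mod 17)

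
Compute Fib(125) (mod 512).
373

Matrix identity: Q^n = [[F_(n+1), F_n], [F_n, F_(n-1)]] with Q = [[1,1],[1,0]].
n = 125 = 1111101₂. Square-and-multiply, entries mod 512:
Q^1 = [[1,1],[1,0]]
Q^3 = (Q^1)²·Q = [[3,2],[2,1]]
Q^7 = (Q^3)²·Q = [[21,13],[13,8]]
Q^15 = (Q^7)²·Q = [[475,98],[98,377]]
Q^31 = (Q^15)²·Q = [[261,221],[221,40]]
Q^62 = (Q^31)² = [[226,473],[473,265]]
Q^125 = (Q^62)²·Q = [[168,373],[373,307]]
F_125 mod 512 = Q^125[0][1] = 373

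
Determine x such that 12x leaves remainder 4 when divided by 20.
x ≡ 2 (mod 5)

gcd(12, 20) = 4, which divides 4, so solutions exist.
Divide through by 4: 3x ≡ 1 (mod 5).
Find 3^(-1) mod 5 by the extended Euclidean algorithm:
5 = 1 × 3 + 2  ⟹  2 = (1)·5 + (-1)·3
3 = 1 × 2 + 1  ⟹  1 = (-1)·5 + (2)·3
So (2)·3 ≡ 1 (mod 5), i.e. 3^(-1) ≡ 2 (mod 5).
x ≡ 2 × 1 = 2 ≡ 2 (mod 5).
Check: 12 × 2 = 24 ≡ 4 (mod 20).
x ≡ 2 (mod 5), giving 4 solutions mod 20.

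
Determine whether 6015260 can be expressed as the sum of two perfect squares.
Not possible

Factorization: 6015260 = 2^2 × 5 × 67^3
By Fermat: n is sum of two squares iff every prime p ≡ 3 (mod 4) appears to even power.
Prime(s) ≡ 3 (mod 4) with odd exponent: [(67, 3)]
Therefore 6015260 cannot be expressed as a² + b².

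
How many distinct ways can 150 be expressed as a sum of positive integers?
40853235313

p(n) counts ways to write n as a sum of positive integers (order ignored).
Euler's pentagonal recurrence: p(k) = p(k-1) + p(k-2) - p(k-5) - p(k-7) + p(k-12) + p(k-15) - ... (offsets j(3j∓1)/2, signs ++--, p(0)=1, p(<0)=0).
DP table for k = 0..149: p(0)=1, p(1)=1, p(2)=2, p(3)=3, p(4)=5, p(5)=7, p(6)=11, p(7)=15, p(8)=22, p(9)=30, p(10)=42, p(11)=56, p(12)=77, p(13)=101, p(14)=135, p(15)=176, p(16)=231, p(17)=297, p(18)=385, p(19)=490, p(20)=627, p(21)=792, p(22)=1002, p(23)=1255, p(24)=1575, p(25)=1958, p(26)=2436, p(27)=3010, p(28)=3718, p(29)=4565, p(30)=5604, p(31)=6842, p(32)=8349, p(33)=10143, p(34)=12310, p(35)=14883, p(36)=17977, p(37)=21637, p(38)=26015, p(39)=31185, p(40)=37338, p(41)=44583, p(42)=53174, p(43)=63261, p(44)=75175, p(45)=89134, p(46)=105558, p(47)=124754, p(48)=147273, p(49)=173525, p(50)=204226, p(51)=239943, p(52)=281589, p(53)=329931, p(54)=386155, p(55)=451276, p(56)=526823, p(57)=614154, p(58)=715220, p(59)=831820, p(60)=966467, p(61)=1121505, p(62)=1300156, p(63)=1505499, p(64)=1741630, p(65)=2012558, p(66)=2323520, p(67)=2679689, p(68)=3087735, p(69)=3554345, p(70)=4087968, p(71)=4697205, p(72)=5392783, p(73)=6185689, p(74)=7089500, p(75)=8118264, p(76)=9289091, p(77)=10619863, p(78)=12132164, p(79)=13848650, p(80)=15796476, p(81)=18004327, p(82)=20506255, p(83)=23338469, p(84)=26543660, p(85)=30167357, p(86)=34262962, p(87)=38887673, p(88)=44108109, p(89)=49995925, p(90)=56634173, p(91)=64112359, p(92)=72533807, p(93)=82010177, p(94)=92669720, p(95)=104651419, p(96)=118114304, p(97)=133230930, p(98)=150198136, p(99)=169229875, p(100)=190569292, p(101)=214481126, p(102)=241265379, p(103)=271248950, p(104)=304801365, p(105)=342325709, p(106)=384276336, p(107)=431149389, p(108)=483502844, p(109)=541946240, p(110)=607163746, p(111)=679903203, p(112)=761002156, p(113)=851376628, p(114)=952050665, p(115)=1064144451, p(116)=1188908248, p(117)=1327710076, p(118)=1482074143, p(119)=1653668665, p(120)=1844349560, p(121)=2056148051, p(122)=2291320912, p(123)=2552338241, p(124)=2841940500, p(125)=3163127352, p(126)=3519222692, p(127)=3913864295, p(128)=4351078600, p(129)=4835271870, p(130)=5371315400, p(131)=5964539504, p(132)=6620830889, p(133)=7346629512, p(134)=8149040695, p(135)=9035836076, p(136)=10015581680, p(137)=11097645016, p(138)=12292341831, p(139)=13610949895, p(140)=15065878135, p(141)=16670689208, p(142)=18440293320, p(143)=20390982757, p(144)=22540654445, p(145)=24908858009, p(146)=27517052599, p(147)=30388671978, p(148)=33549419497, p(149)=37027355200.
Final step: p(150) = p(149) + p(148) - p(145) - p(143) + p(138) + p(135) - p(128) - p(124) + p(115) + p(110) - p(99) - p(93) + p(80) + p(73) - p(58) - p(50) + p(33) + p(24) - p(5)
= 37027355200 + 33549419497 - 24908858009 - 20390982757 + 12292341831 + 9035836076 - 4351078600 - 2841940500 + 1064144451 + 607163746 - 169229875 - 82010177 + 15796476 + 6185689 - 715220 - 204226 + 10143 + 1575 - 7
= 40853235313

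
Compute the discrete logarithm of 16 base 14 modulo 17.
8

Baby-step giant-step with step n = ⌈√17⌉ = 5.
Baby steps 14^j mod 17 (j:value) for j=0..4: 0:1, 1:14, 2:9, 3:7, 4:13.
Giant-step multiplier: 14^(-5) ≡ 14^(16-5) = 14^11 ≡ 10 (mod 17).
Giant steps γ_i = 16·10^i mod 17: γ_0=16, γ_1=7 (in table at j=3).
x = i·n + j = 1·5 + 3 = 8.
Check: 14^8 ≡ 16 (mod 17).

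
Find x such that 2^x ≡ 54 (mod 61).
19

Baby-step giant-step with step n = ⌈√61⌉ = 8.
Baby steps 2^j mod 61 (j:value) for j=0..7: 0:1, 1:2, 2:4, 3:8, 4:16, 5:32, 6:3, 7:6.
Giant-step multiplier: 2^(-8) ≡ 2^(60-8) = 2^52 ≡ 56 (mod 61).
Giant steps γ_i = 54·56^i mod 61: γ_0=54, γ_1=35, γ_2=8 (in table at j=3).
x = i·n + j = 2·8 + 3 = 19.
Check: 2^19 ≡ 54 (mod 61).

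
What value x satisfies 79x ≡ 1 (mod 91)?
53

gcd(79, 91) = 1, so the inverse exists.
Extended Euclidean algorithm on (91, 79):
91 = 1 × 79 + 12  ⟹  12 = (1)·91 + (-1)·79
79 = 6 × 12 + 7  ⟹  7 = (-6)·91 + (7)·79
12 = 1 × 7 + 5  ⟹  5 = (7)·91 + (-8)·79
7 = 1 × 5 + 2  ⟹  2 = (-13)·91 + (15)·79
5 = 2 × 2 + 1  ⟹  1 = (33)·91 + (-38)·79
So (-38)·79 ≡ 1 (mod 91), i.e. 79^(-1) ≡ -38 ≡ 53 (mod 91).
Check: 79 × 53 = 4187 ≡ 1 (mod 91)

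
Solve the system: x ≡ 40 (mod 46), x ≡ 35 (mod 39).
776

Using Chinese Remainder Theorem:
M = 46 × 39 = 1794
M1 = 39, M2 = 46
y1 = 39^(-1) mod 46 = 13
y2 = 46^(-1) mod 39 = 28
x = (40×39×13 + 35×46×28) mod 1794 = 776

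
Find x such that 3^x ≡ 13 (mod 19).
17

Baby-step giant-step with step n = ⌈√19⌉ = 5.
Baby steps 3^j mod 19 (j:value) for j=0..4: 0:1, 1:3, 2:9, 3:8, 4:5.
Giant-step multiplier: 3^(-5) ≡ 3^(18-5) = 3^13 ≡ 14 (mod 19).
Giant steps γ_i = 13·14^i mod 19: γ_0=13, γ_1=11, γ_2=2, γ_3=9 (in table at j=2).
x = i·n + j = 3·5 + 2 = 17.
Check: 3^17 ≡ 13 (mod 19).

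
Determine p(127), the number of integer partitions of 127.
3913864295

p(n) counts ways to write n as a sum of positive integers (order ignored).
Euler's pentagonal recurrence: p(k) = p(k-1) + p(k-2) - p(k-5) - p(k-7) + p(k-12) + p(k-15) - ... (offsets j(3j∓1)/2, signs ++--, p(0)=1, p(<0)=0).
DP table for k = 0..126: p(0)=1, p(1)=1, p(2)=2, p(3)=3, p(4)=5, p(5)=7, p(6)=11, p(7)=15, p(8)=22, p(9)=30, p(10)=42, p(11)=56, p(12)=77, p(13)=101, p(14)=135, p(15)=176, p(16)=231, p(17)=297, p(18)=385, p(19)=490, p(20)=627, p(21)=792, p(22)=1002, p(23)=1255, p(24)=1575, p(25)=1958, p(26)=2436, p(27)=3010, p(28)=3718, p(29)=4565, p(30)=5604, p(31)=6842, p(32)=8349, p(33)=10143, p(34)=12310, p(35)=14883, p(36)=17977, p(37)=21637, p(38)=26015, p(39)=31185, p(40)=37338, p(41)=44583, p(42)=53174, p(43)=63261, p(44)=75175, p(45)=89134, p(46)=105558, p(47)=124754, p(48)=147273, p(49)=173525, p(50)=204226, p(51)=239943, p(52)=281589, p(53)=329931, p(54)=386155, p(55)=451276, p(56)=526823, p(57)=614154, p(58)=715220, p(59)=831820, p(60)=966467, p(61)=1121505, p(62)=1300156, p(63)=1505499, p(64)=1741630, p(65)=2012558, p(66)=2323520, p(67)=2679689, p(68)=3087735, p(69)=3554345, p(70)=4087968, p(71)=4697205, p(72)=5392783, p(73)=6185689, p(74)=7089500, p(75)=8118264, p(76)=9289091, p(77)=10619863, p(78)=12132164, p(79)=13848650, p(80)=15796476, p(81)=18004327, p(82)=20506255, p(83)=23338469, p(84)=26543660, p(85)=30167357, p(86)=34262962, p(87)=38887673, p(88)=44108109, p(89)=49995925, p(90)=56634173, p(91)=64112359, p(92)=72533807, p(93)=82010177, p(94)=92669720, p(95)=104651419, p(96)=118114304, p(97)=133230930, p(98)=150198136, p(99)=169229875, p(100)=190569292, p(101)=214481126, p(102)=241265379, p(103)=271248950, p(104)=304801365, p(105)=342325709, p(106)=384276336, p(107)=431149389, p(108)=483502844, p(109)=541946240, p(110)=607163746, p(111)=679903203, p(112)=761002156, p(113)=851376628, p(114)=952050665, p(115)=1064144451, p(116)=1188908248, p(117)=1327710076, p(118)=1482074143, p(119)=1653668665, p(120)=1844349560, p(121)=2056148051, p(122)=2291320912, p(123)=2552338241, p(124)=2841940500, p(125)=3163127352, p(126)=3519222692.
Final step: p(127) = p(126) + p(125) - p(122) - p(120) + p(115) + p(112) - p(105) - p(101) + p(92) + p(87) - p(76) - p(70) + p(57) + p(50) - p(35) - p(27) + p(10) + p(1)
= 3519222692 + 3163127352 - 2291320912 - 1844349560 + 1064144451 + 761002156 - 342325709 - 214481126 + 72533807 + 38887673 - 9289091 - 4087968 + 614154 + 204226 - 14883 - 3010 + 42 + 1
= 3913864295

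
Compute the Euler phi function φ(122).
60

122 = 2 × 61
φ(n) = n × ∏(1 - 1/p) for each prime p dividing n
φ(122) = 122 × (1 - 1/2) × (1 - 1/61) = 60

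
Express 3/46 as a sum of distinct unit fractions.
1/16 + 1/368

Greedy algorithm:
3/46: ceiling(46/3) = 16, use 1/16
1/368: ceiling(368/1) = 368, use 1/368
Result: 3/46 = 1/16 + 1/368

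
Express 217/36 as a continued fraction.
[6; 36]

Euclidean algorithm steps:
217 = 6 × 36 + 1
36 = 36 × 1 + 0
Continued fraction: [6; 36]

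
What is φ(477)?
312

477 = 3^2 × 53
φ(n) = n × ∏(1 - 1/p) for each prime p dividing n
φ(477) = 477 × (1 - 1/3) × (1 - 1/53) = 312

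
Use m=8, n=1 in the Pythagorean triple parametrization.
(63, 16, 65)

Euclid's formula: a = m² - n², b = 2mn, c = m² + n²
m = 8, n = 1
a = 8² - 1² = 64 - 1 = 63
b = 2 × 8 × 1 = 16
c = 8² + 1² = 64 + 1 = 65
Verification: 63² + 16² = 3969 + 256 = 4225 = 65² ✓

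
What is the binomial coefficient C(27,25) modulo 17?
11

Using Lucas' theorem:
Write n=27 and k=25 in base 17:
n in base 17: [1, 10]
k in base 17: [1, 8]
C(27,25) mod 17 = ∏ C(n_i, k_i) mod 17
Digit binomials (mod 17): C(1,1) = 1; C(10,8) = 45 ≡ 11
Product: 1 × 11 = 11 ≡ 11 (mod 17)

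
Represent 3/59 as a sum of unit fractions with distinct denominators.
1/20 + 1/1180

Greedy algorithm:
3/59: ceiling(59/3) = 20, use 1/20
1/1180: ceiling(1180/1) = 1180, use 1/1180
Result: 3/59 = 1/20 + 1/1180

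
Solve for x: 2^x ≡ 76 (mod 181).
137

Baby-step giant-step with step n = ⌈√181⌉ = 14.
Baby steps 2^j mod 181 (j:value) for j=0..13: 0:1, 1:2, 2:4, 3:8, 4:16, 5:32, 6:64, 7:128, 8:75, 9:150, 10:119, 11:57, 12:114, 13:47.
Giant-step multiplier: 2^(-14) ≡ 2^(180-14) = 2^166 ≡ 52 (mod 181).
Giant steps γ_i = 76·52^i mod 181: γ_0=76, γ_1=151, γ_2=69, γ_3=149, γ_4=146, γ_5=171, γ_6=23, γ_7=110, γ_8=109, γ_9=57 (in table at j=11).
x = i·n + j = 9·14 + 11 = 137.
Check: 2^137 ≡ 76 (mod 181).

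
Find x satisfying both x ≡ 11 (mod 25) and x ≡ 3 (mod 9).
111

Using Chinese Remainder Theorem:
M = 25 × 9 = 225
M1 = 9, M2 = 25
y1 = 9^(-1) mod 25 = 14
y2 = 25^(-1) mod 9 = 4
x = (11×9×14 + 3×25×4) mod 225 = 111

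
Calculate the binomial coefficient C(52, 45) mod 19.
12

Using Lucas' theorem:
Write n=52 and k=45 in base 19:
n in base 19: [2, 14]
k in base 19: [2, 7]
C(52,45) mod 19 = ∏ C(n_i, k_i) mod 19
Digit binomials (mod 19): C(2,2) = 1; C(14,7) = 3432 ≡ 12
Product: 1 × 12 = 12 ≡ 12 (mod 19)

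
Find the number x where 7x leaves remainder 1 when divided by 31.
9

gcd(7, 31) = 1, so the inverse exists.
Extended Euclidean algorithm on (31, 7):
31 = 4 × 7 + 3  ⟹  3 = (1)·31 + (-4)·7
7 = 2 × 3 + 1  ⟹  1 = (-2)·31 + (9)·7
So (9)·7 ≡ 1 (mod 31), i.e. 7^(-1) ≡ 9 (mod 31).
Check: 7 × 9 = 63 ≡ 1 (mod 31)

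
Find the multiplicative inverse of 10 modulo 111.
100

gcd(10, 111) = 1, so the inverse exists.
Extended Euclidean algorithm on (111, 10):
111 = 11 × 10 + 1  ⟹  1 = (1)·111 + (-11)·10
So (-11)·10 ≡ 1 (mod 111), i.e. 10^(-1) ≡ -11 ≡ 100 (mod 111).
Check: 10 × 100 = 1000 ≡ 1 (mod 111)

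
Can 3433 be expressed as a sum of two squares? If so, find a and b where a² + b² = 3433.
27² + 52² (a=27, b=52)

Factorization: 3433 = 3433
By Fermat: n is sum of two squares iff every prime p ≡ 3 (mod 4) appears to even power.
All primes ≡ 3 (mod 4) appear to even power.
Search a = 0, 1, 2, … for 3433 - a² a perfect square: first hit at a = 27: 3433 - 729 = 2704 = 52².
3433 = 27² + 52² = 729 + 2704 ✓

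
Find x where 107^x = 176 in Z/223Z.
97

Baby-step giant-step with step n = ⌈√223⌉ = 15.
Baby steps 107^j mod 223 (j:value) for j=0..14: 0:1, 1:107, 2:76, 3:104, 4:201, 5:99, 6:112, 7:165, 8:38, 9:52, 10:212, 11:161, 12:56, 13:194, 14:19.
Giant-step multiplier: 107^(-15) ≡ 107^(222-15) = 107^207 ≡ 163 (mod 223).
Giant steps γ_i = 176·163^i mod 223: γ_0=176, γ_1=144, γ_2=57, γ_3=148, γ_4=40, γ_5=53, γ_6=165 (in table at j=7).
x = i·n + j = 6·15 + 7 = 97.
Check: 107^97 ≡ 176 (mod 223).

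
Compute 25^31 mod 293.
14

Repeated squaring. Binary of 31 = 11111.
25^1 ≡ 25 (mod 293); 25^2 ≡ 39 (mod 293); 25^4 ≡ 56 (mod 293); 25^8 ≡ 206 (mod 293); 25^16 ≡ 244 (mod 293)
25^31 = 25^1 × 25^2 × 25^4 × 25^8 × 25^16 ≡ 14 (mod 293)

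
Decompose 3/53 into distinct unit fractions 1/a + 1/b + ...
1/18 + 1/954

Greedy algorithm:
3/53: ceiling(53/3) = 18, use 1/18
1/954: ceiling(954/1) = 954, use 1/954
Result: 3/53 = 1/18 + 1/954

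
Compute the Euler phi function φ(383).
382

383 = 383
φ(n) = n × ∏(1 - 1/p) for each prime p dividing n
φ(383) = 383 × (1 - 1/383) = 382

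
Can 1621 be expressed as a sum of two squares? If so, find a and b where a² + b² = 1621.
10² + 39² (a=10, b=39)

Factorization: 1621 = 1621
By Fermat: n is sum of two squares iff every prime p ≡ 3 (mod 4) appears to even power.
All primes ≡ 3 (mod 4) appear to even power.
Search a = 0, 1, 2, … for 1621 - a² a perfect square: first hit at a = 10: 1621 - 100 = 1521 = 39².
1621 = 10² + 39² = 100 + 1521 ✓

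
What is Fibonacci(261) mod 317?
199

Matrix identity: Q^n = [[F_(n+1), F_n], [F_n, F_(n-1)]] with Q = [[1,1],[1,0]].
n = 261 = 100000101₂. Square-and-multiply, entries mod 317:
Q^1 = [[1,1],[1,0]]
Q^2 = (Q^1)² = [[2,1],[1,1]]
Q^4 = (Q^2)² = [[5,3],[3,2]]
Q^8 = (Q^4)² = [[34,21],[21,13]]
Q^16 = (Q^8)² = [[12,36],[36,293]]
Q^32 = (Q^16)² = [[172,202],[202,287]]
Q^65 = (Q^32)²·Q = [[168,14],[14,154]]
Q^130 = (Q^65)² = [[207,70],[70,137]]
Q^261 = (Q^130)²·Q = [[187,199],[199,305]]
F_261 mod 317 = Q^261[0][1] = 199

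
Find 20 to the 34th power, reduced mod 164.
64

Repeated squaring. Binary of 34 = 100010.
20^1 ≡ 20 (mod 164); 20^2 ≡ 72 (mod 164); 20^4 ≡ 100 (mod 164); 20^8 ≡ 160 (mod 164); 20^16 ≡ 16 (mod 164); 20^32 ≡ 92 (mod 164)
20^34 = 20^2 × 20^32 ≡ 64 (mod 164)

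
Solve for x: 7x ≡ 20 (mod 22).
x ≡ 6 (mod 22)

gcd(7, 22) = 1, which divides 20, so solutions exist.
Find 7^(-1) mod 22 by the extended Euclidean algorithm:
22 = 3 × 7 + 1  ⟹  1 = (1)·22 + (-3)·7
So (-3)·7 ≡ 1 (mod 22), i.e. 7^(-1) ≡ -3 ≡ 19 (mod 22).
x ≡ 19 × 20 = 380 ≡ 6 (mod 22).
Check: 7 × 6 = 42 ≡ 20 (mod 22).
Unique solution: x ≡ 6 (mod 22)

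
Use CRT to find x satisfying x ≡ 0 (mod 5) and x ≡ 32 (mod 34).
100

Using Chinese Remainder Theorem:
M = 5 × 34 = 170
M1 = 34, M2 = 5
y1 = 34^(-1) mod 5 = 4
y2 = 5^(-1) mod 34 = 7
x = (0×34×4 + 32×5×7) mod 170 = 100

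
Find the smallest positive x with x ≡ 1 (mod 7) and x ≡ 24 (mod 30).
204

Using Chinese Remainder Theorem:
M = 7 × 30 = 210
M1 = 30, M2 = 7
y1 = 30^(-1) mod 7 = 4
y2 = 7^(-1) mod 30 = 13
x = (1×30×4 + 24×7×13) mod 210 = 204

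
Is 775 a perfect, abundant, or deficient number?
deficient

Proper divisors of 775: sum = 1 + 5 + 25 + 31 + 155 = 217
Since 217 < 775, 775 is deficient.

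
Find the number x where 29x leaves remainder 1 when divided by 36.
5

gcd(29, 36) = 1, so the inverse exists.
Extended Euclidean algorithm on (36, 29):
36 = 1 × 29 + 7  ⟹  7 = (1)·36 + (-1)·29
29 = 4 × 7 + 1  ⟹  1 = (-4)·36 + (5)·29
So (5)·29 ≡ 1 (mod 36), i.e. 29^(-1) ≡ 5 (mod 36).
Check: 29 × 5 = 145 ≡ 1 (mod 36)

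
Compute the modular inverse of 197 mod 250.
33

gcd(197, 250) = 1, so the inverse exists.
Extended Euclidean algorithm on (250, 197):
250 = 1 × 197 + 53  ⟹  53 = (1)·250 + (-1)·197
197 = 3 × 53 + 38  ⟹  38 = (-3)·250 + (4)·197
53 = 1 × 38 + 15  ⟹  15 = (4)·250 + (-5)·197
38 = 2 × 15 + 8  ⟹  8 = (-11)·250 + (14)·197
15 = 1 × 8 + 7  ⟹  7 = (15)·250 + (-19)·197
8 = 1 × 7 + 1  ⟹  1 = (-26)·250 + (33)·197
So (33)·197 ≡ 1 (mod 250), i.e. 197^(-1) ≡ 33 (mod 250).
Check: 197 × 33 = 6501 ≡ 1 (mod 250)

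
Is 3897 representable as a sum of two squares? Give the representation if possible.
36² + 51² (a=36, b=51)

Factorization: 3897 = 3^2 × 433
By Fermat: n is sum of two squares iff every prime p ≡ 3 (mod 4) appears to even power.
All primes ≡ 3 (mod 4) appear to even power.
Search a = 0, 1, 2, … for 3897 - a² a perfect square: first hit at a = 36: 3897 - 1296 = 2601 = 51².
3897 = 36² + 51² = 1296 + 2601 ✓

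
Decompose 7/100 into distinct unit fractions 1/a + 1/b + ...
1/15 + 1/300

Greedy algorithm:
7/100: ceiling(100/7) = 15, use 1/15
1/300: ceiling(300/1) = 300, use 1/300
Result: 7/100 = 1/15 + 1/300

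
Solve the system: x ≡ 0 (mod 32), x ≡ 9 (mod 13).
256

Using Chinese Remainder Theorem:
M = 32 × 13 = 416
M1 = 13, M2 = 32
y1 = 13^(-1) mod 32 = 5
y2 = 32^(-1) mod 13 = 11
x = (0×13×5 + 9×32×11) mod 416 = 256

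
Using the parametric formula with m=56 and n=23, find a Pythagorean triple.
(2607, 2576, 3665)

Euclid's formula: a = m² - n², b = 2mn, c = m² + n²
m = 56, n = 23
a = 56² - 23² = 3136 - 529 = 2607
b = 2 × 56 × 23 = 2576
c = 56² + 23² = 3136 + 529 = 3665
Verification: 2607² + 2576² = 6796449 + 6635776 = 13432225 = 3665² ✓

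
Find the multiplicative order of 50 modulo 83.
82

83 is prime, so ord(50) divides φ(83) = 82.
Divisors of 82: 1, 2, 41, 82.
Repeated squaring: 50^1 ≡ 50, 50^2 ≡ 10, 50^4 ≡ 17, 50^8 ≡ 40, 50^16 ≡ 23, 50^32 ≡ 31, 50^64 ≡ 48 (mod 83).
Test 50^d mod 83 for each divisor d in increasing order:
50^1 ≡ 50
50^2 ≡ 10
50^41 = 50^32·50^8·50^1 ≡ 82
50^82 = 50^64·50^16·50^2 ≡ 1  ← first divisor giving 1
The order is 82.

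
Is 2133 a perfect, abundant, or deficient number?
deficient

Proper divisors of 2133: sum = 1 + 3 + 9 + 27 + 79 + 237 + 711 = 1067
Since 1067 < 2133, 2133 is deficient.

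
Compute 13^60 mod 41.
40

Repeated squaring. Binary of 60 = 111100.
13^1 ≡ 13 (mod 41); 13^2 ≡ 5 (mod 41); 13^4 ≡ 25 (mod 41); 13^8 ≡ 10 (mod 41); 13^16 ≡ 18 (mod 41); 13^32 ≡ 37 (mod 41)
13^60 = 13^4 × 13^8 × 13^16 × 13^32 ≡ 40 (mod 41)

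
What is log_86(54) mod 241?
64

Baby-step giant-step with step n = ⌈√241⌉ = 16.
Baby steps 86^j mod 241 (j:value) for j=0..15: 0:1, 1:86, 2:166, 3:57, 4:82, 5:63, 6:116, 7:95, 8:217, 9:105, 10:113, 11:78, 12:201, 13:175, 14:108, 15:130.
Giant-step multiplier: 86^(-16) ≡ 86^(240-16) = 86^224 ≡ 100 (mod 241).
Giant steps γ_i = 54·100^i mod 241: γ_0=54, γ_1=98, γ_2=160, γ_3=94, γ_4=1 (in table at j=0).
x = i·n + j = 4·16 + 0 = 64.
Check: 86^64 ≡ 54 (mod 241).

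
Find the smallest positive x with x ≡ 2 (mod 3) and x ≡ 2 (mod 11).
2

Using Chinese Remainder Theorem:
M = 3 × 11 = 33
M1 = 11, M2 = 3
y1 = 11^(-1) mod 3 = 2
y2 = 3^(-1) mod 11 = 4
x = (2×11×2 + 2×3×4) mod 33 = 2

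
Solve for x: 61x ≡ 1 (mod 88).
13

gcd(61, 88) = 1, so the inverse exists.
Extended Euclidean algorithm on (88, 61):
88 = 1 × 61 + 27  ⟹  27 = (1)·88 + (-1)·61
61 = 2 × 27 + 7  ⟹  7 = (-2)·88 + (3)·61
27 = 3 × 7 + 6  ⟹  6 = (7)·88 + (-10)·61
7 = 1 × 6 + 1  ⟹  1 = (-9)·88 + (13)·61
So (13)·61 ≡ 1 (mod 88), i.e. 61^(-1) ≡ 13 (mod 88).
Check: 61 × 13 = 793 ≡ 1 (mod 88)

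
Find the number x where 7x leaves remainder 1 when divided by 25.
18

gcd(7, 25) = 1, so the inverse exists.
Extended Euclidean algorithm on (25, 7):
25 = 3 × 7 + 4  ⟹  4 = (1)·25 + (-3)·7
7 = 1 × 4 + 3  ⟹  3 = (-1)·25 + (4)·7
4 = 1 × 3 + 1  ⟹  1 = (2)·25 + (-7)·7
So (-7)·7 ≡ 1 (mod 25), i.e. 7^(-1) ≡ -7 ≡ 18 (mod 25).
Check: 7 × 18 = 126 ≡ 1 (mod 25)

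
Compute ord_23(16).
11

23 is prime, so ord(16) divides φ(23) = 22.
Divisors of 22: 1, 2, 11, 22.
Repeated squaring: 16^1 ≡ 16, 16^2 ≡ 3, 16^4 ≡ 9, 16^8 ≡ 12, 16^16 ≡ 6 (mod 23).
Test 16^d mod 23 for each divisor d in increasing order:
16^1 ≡ 16
16^2 ≡ 3
16^11 = 16^8·16^2·16^1 ≡ 1  ← first divisor giving 1
The order is 11.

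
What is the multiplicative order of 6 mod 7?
2

7 is prime, so ord(6) divides φ(7) = 6.
Divisors of 6: 1, 2, 3, 6.
Repeated squaring: 6^1 ≡ 6, 6^2 ≡ 1, 6^4 ≡ 1 (mod 7).
Test 6^d mod 7 for each divisor d in increasing order:
6^1 ≡ 6
6^2 ≡ 1  ← first divisor giving 1
The order is 2.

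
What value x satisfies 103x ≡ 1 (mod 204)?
103

gcd(103, 204) = 1, so the inverse exists.
Extended Euclidean algorithm on (204, 103):
204 = 1 × 103 + 101  ⟹  101 = (1)·204 + (-1)·103
103 = 1 × 101 + 2  ⟹  2 = (-1)·204 + (2)·103
101 = 50 × 2 + 1  ⟹  1 = (51)·204 + (-101)·103
So (-101)·103 ≡ 1 (mod 204), i.e. 103^(-1) ≡ -101 ≡ 103 (mod 204).
Check: 103 × 103 = 10609 ≡ 1 (mod 204)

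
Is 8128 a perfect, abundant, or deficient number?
perfect

Proper divisors of 8128: sum = 1 + 2 + 4 + 8 + 16 + 32 + 64 + 127 + 254 + 508 + 1016 + 2032 + 4064 = 8128
Since 8128 = 8128, 8128 is perfect.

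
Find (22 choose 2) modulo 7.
0

Using Lucas' theorem:
Write n=22 and k=2 in base 7:
n in base 7: [3, 1]
k in base 7: [0, 2]
C(22,2) mod 7 = ∏ C(n_i, k_i) mod 7
Digit binomials (mod 7): C(3,0) = 1; C(1,2) = 0 (k_i > n_i)
Product: 1 × 0 = 0 ≡ 0 (mod 7)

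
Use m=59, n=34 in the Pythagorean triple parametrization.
(2325, 4012, 4637)

Euclid's formula: a = m² - n², b = 2mn, c = m² + n²
m = 59, n = 34
a = 59² - 34² = 3481 - 1156 = 2325
b = 2 × 59 × 34 = 4012
c = 59² + 34² = 3481 + 1156 = 4637
Verification: 2325² + 4012² = 5405625 + 16096144 = 21501769 = 4637² ✓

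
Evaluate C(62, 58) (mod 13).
2

Using Lucas' theorem:
Write n=62 and k=58 in base 13:
n in base 13: [4, 10]
k in base 13: [4, 6]
C(62,58) mod 13 = ∏ C(n_i, k_i) mod 13
Digit binomials (mod 13): C(4,4) = 1; C(10,6) = 210 ≡ 2
Product: 1 × 2 = 2 ≡ 2 (mod 13)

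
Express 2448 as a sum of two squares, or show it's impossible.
12² + 48² (a=12, b=48)

Factorization: 2448 = 2^4 × 3^2 × 17
By Fermat: n is sum of two squares iff every prime p ≡ 3 (mod 4) appears to even power.
All primes ≡ 3 (mod 4) appear to even power.
Search a = 0, 1, 2, … for 2448 - a² a perfect square: first hit at a = 12: 2448 - 144 = 2304 = 48².
2448 = 12² + 48² = 144 + 2304 ✓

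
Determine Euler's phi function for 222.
72

222 = 2 × 3 × 37
φ(n) = n × ∏(1 - 1/p) for each prime p dividing n
φ(222) = 222 × (1 - 1/2) × (1 - 1/3) × (1 - 1/37) = 72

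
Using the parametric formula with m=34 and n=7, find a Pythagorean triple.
(1107, 476, 1205)

Euclid's formula: a = m² - n², b = 2mn, c = m² + n²
m = 34, n = 7
a = 34² - 7² = 1156 - 49 = 1107
b = 2 × 34 × 7 = 476
c = 34² + 7² = 1156 + 49 = 1205
Verification: 1107² + 476² = 1225449 + 226576 = 1452025 = 1205² ✓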